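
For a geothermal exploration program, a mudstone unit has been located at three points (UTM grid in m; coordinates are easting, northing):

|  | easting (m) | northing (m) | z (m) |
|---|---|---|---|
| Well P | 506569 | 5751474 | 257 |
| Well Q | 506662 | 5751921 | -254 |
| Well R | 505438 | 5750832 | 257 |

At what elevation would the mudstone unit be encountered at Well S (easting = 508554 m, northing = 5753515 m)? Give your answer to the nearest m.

Let the plane be z = a·easting + b·northing + c.
Well Q−Well P: 93a + 447b = −511;  Well R−Well P: −1131a − 642b = 0.
Solving gives a = 0.73581084, b = −1.29626490.
Then c = 257 − a·506569 − b·5751474 = 7082951.88.
At (508554, 5753515): z = 374199.5 − 7458079.5 + 7082951.88 = -928.1 m.

-928 m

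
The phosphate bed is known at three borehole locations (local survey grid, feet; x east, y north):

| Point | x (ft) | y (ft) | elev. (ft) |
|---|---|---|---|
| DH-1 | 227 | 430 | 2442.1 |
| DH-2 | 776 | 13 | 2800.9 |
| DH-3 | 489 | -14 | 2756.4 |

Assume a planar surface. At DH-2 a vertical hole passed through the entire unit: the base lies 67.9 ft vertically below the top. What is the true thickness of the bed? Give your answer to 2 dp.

57.69 ft

Let the plane be z = a·x + b·y + c.
DH-2−DH-1: 549a − 417b = 358.8;  DH-3−DH-1: 262a − 444b = 314.3.
Solving gives a = 0.20999, b = −0.58397.
|∇z| = √(a²+b²) = 0.62058, so dip δ = arctan(0.62058) = 31.82°.
True thickness = vertical thickness × cos δ = 67.9 × cos 31.82° = 57.69 ft.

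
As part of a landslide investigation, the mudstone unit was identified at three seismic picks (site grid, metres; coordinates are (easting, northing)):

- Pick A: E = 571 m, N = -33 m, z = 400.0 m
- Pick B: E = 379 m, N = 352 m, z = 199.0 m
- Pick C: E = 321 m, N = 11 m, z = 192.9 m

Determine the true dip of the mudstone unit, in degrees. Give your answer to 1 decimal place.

Two edge vectors: Pick A→Pick B = (-192, 385, -201), Pick A→Pick C = (-250, 44, -207.1).
Normal n = (Pick A→Pick B) × (Pick A→Pick C) = (-70889.5, 10486.8, 87802).
So ∂z/∂E = −n_x/n_z = 0.80738 and ∂z/∂N = −n_y/n_z = −0.11944.
Gradient magnitude |∇z| = √(a² + b²) = √(0.65186 + 0.01427) = 0.81617.
True dip = arctan(0.81617) = 39.2°, dipping toward W (azimuth ≈ 278°).

39.2°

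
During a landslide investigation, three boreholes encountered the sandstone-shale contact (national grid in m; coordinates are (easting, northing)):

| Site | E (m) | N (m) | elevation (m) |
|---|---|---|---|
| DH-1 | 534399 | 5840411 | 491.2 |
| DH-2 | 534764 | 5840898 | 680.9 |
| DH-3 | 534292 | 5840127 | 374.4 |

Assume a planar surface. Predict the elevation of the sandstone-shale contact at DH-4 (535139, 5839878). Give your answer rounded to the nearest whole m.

217 m

Two edge vectors: DH-1→DH-2 = (365, 487, 189.7), DH-1→DH-3 = (-107, -284, -116.8).
Normal n = (DH-1→DH-2) × (DH-1→DH-3) = (-3006.8, 22334.1, -51551).
So ∂z/∂E = −n_x/n_z = −0.05832671 and ∂z/∂N = −n_y/n_z = 0.43324281.
Intercept c from DH-1: 491.2 + 31169.73 − 2530316.06 = −2498655.13.
At (535139, 5839878): z = −31212.9 + 2530085.1 − 2498655.13 = 217.1 m.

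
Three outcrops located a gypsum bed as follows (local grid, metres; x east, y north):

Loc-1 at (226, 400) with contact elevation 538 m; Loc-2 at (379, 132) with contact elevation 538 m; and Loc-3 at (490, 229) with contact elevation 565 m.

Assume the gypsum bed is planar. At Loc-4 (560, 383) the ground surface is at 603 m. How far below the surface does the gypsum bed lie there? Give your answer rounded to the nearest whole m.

Let the plane be z = a·x + b·y + c.
Loc-2−Loc-1: 153a − 268b = 0;  Loc-3−Loc-1: 264a − 171b = 27.
Solving gives a = 0.16228, b = 0.09265.
Then c = 538 − a·226 − b·400 = 464.27.
At (560, 383): z_contact = 90.9 + 35.5 + 464.27 = 590.6 m.
Depth below ground = 603 − 590.6 = 12 m.

12 m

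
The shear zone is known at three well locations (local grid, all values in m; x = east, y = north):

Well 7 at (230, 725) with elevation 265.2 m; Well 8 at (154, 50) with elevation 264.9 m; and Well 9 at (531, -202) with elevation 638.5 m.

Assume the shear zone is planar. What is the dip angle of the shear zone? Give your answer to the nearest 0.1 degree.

42.9°

Let the plane be z = a·x + b·y + c.
Well 8−Well 7: −76a − 675b = −0.3;  Well 9−Well 7: 301a − 927b = 373.3.
Solving gives a = 0.92190, b = −0.10335.
Gradient magnitude |∇z| = √(a² + b²) = √(0.84989 + 0.01068) = 0.92767.
True dip = arctan(0.92767) = 42.9°, dipping toward W (azimuth ≈ 276°).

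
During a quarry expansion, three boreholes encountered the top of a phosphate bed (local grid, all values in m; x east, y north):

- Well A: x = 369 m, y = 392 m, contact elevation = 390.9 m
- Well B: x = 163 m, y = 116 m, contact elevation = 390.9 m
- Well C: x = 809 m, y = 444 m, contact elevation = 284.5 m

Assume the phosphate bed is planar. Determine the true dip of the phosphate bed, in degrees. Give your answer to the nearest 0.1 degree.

18.3°

Let the plane be z = a·x + b·y + c.
Well B−Well A: −206a − 276b = 0;  Well C−Well A: 440a + 52b = −106.4.
Solving gives a = −0.26521, b = 0.19795.
Gradient magnitude |∇z| = √(a² + b²) = √(0.07034 + 0.03918) = 0.33094.
True dip = arctan(0.33094) = 18.3°, dipping toward SE (azimuth ≈ 127°).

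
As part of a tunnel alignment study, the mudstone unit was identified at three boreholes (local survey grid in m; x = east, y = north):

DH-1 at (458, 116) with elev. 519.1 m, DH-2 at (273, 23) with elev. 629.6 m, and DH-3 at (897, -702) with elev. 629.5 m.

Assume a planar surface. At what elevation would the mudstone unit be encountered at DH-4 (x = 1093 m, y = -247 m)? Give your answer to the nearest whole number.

Two edge vectors: DH-1→DH-2 = (-185, -93, 110.5), DH-1→DH-3 = (439, -818, 110.4).
Normal n = (DH-1→DH-2) × (DH-1→DH-3) = (80121.8, 68933.5, 192157).
So ∂z/∂x = −n_x/n_z = −0.41696 and ∂z/∂y = −n_y/n_z = −0.35874.
Intercept c from DH-1: 519.1 + 190.97 + 41.61 = 751.68.
At (1093, -247): z = −455.7 + 88.6 + 751.68 = 384.6 m.

385 m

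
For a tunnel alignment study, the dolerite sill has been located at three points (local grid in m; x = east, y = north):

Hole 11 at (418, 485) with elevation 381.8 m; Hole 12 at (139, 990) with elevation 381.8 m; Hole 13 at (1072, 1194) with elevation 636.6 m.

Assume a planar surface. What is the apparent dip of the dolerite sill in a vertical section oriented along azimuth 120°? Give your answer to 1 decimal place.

Two edge vectors: Hole 11→Hole 12 = (-279, 505, 0), Hole 11→Hole 13 = (654, 709, 254.8).
Normal n = (Hole 11→Hole 12) × (Hole 11→Hole 13) = (128674, 71089.2, -528081).
So ∂z/∂x = −n_x/n_z = 0.24366 and ∂z/∂y = −n_y/n_z = 0.13462.
Unit vector along 120° is (sin 120°, cos 120°) = (0.8660, -0.5000).
Slope in that direction = a·(0.8660) + b·(-0.5000) = 0.14371.
Apparent dip = arctan|0.14371| = 8.2° (true dip is 15.6°, so apparent ≤ true as expected).

8.2°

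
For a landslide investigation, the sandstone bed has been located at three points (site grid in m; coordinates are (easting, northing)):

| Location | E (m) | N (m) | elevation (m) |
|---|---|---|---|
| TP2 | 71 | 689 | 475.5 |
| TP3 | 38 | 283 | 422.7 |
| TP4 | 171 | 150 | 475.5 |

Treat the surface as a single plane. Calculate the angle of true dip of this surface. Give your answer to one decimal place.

26.4°

Let the plane be z = a·E + b·N + c.
TP3−TP2: −33a − 406b = −52.8;  TP4−TP2: 100a − 539b = 0.
Solving gives a = 0.48742, b = 0.09043.
Gradient magnitude |∇z| = √(a² + b²) = √(0.23758 + 0.00818) = 0.49574.
True dip = arctan(0.49574) = 26.4°, dipping toward W (azimuth ≈ 259°).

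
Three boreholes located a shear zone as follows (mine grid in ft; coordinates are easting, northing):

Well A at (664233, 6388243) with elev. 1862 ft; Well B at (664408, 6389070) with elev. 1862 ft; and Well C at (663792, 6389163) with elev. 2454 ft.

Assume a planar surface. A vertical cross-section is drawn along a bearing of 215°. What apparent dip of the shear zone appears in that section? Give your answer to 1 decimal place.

Two edge vectors: Well A→Well B = (175, 827, 0), Well A→Well C = (-441, 920, 592).
Normal n = (Well A→Well B) × (Well A→Well C) = (489584, -103600, 525707).
So ∂z/∂easting = −n_x/n_z = −0.93129 and ∂z/∂northing = −n_y/n_z = 0.19707.
Unit vector along 215° is (sin 215°, cos 215°) = (-0.5736, -0.8192).
Slope in that direction = a·(-0.5736) + b·(-0.8192) = 0.37274.
Apparent dip = arctan|0.37274| = 20.4° (true dip is 43.6°, so apparent ≤ true as expected).

20.4°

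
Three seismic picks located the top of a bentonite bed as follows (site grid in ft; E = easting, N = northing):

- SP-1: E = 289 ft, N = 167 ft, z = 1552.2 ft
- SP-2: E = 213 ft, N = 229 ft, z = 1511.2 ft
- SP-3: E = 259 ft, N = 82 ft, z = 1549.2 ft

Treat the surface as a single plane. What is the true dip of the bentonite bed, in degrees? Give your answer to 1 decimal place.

24.6°

Two edge vectors: SP-1→SP-2 = (-76, 62, -41), SP-1→SP-3 = (-30, -85, -3).
Normal n = (SP-1→SP-2) × (SP-1→SP-3) = (-3671, 1002, 8320).
So ∂z/∂E = −n_x/n_z = 0.44123 and ∂z/∂N = −n_y/n_z = −0.12043.
Gradient magnitude |∇z| = √(a² + b²) = √(0.19468 + 0.01450) = 0.45737.
True dip = arctan(0.45737) = 24.6°, dipping toward WNW (azimuth ≈ 285°).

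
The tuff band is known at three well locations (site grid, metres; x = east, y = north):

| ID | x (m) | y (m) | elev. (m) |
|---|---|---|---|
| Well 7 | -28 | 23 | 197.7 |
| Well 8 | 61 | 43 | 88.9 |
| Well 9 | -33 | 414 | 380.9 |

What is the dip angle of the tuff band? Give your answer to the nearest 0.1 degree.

Two edge vectors: Well 7→Well 8 = (89, 20, -108.8), Well 7→Well 9 = (-5, 391, 183.2).
Normal n = (Well 7→Well 8) × (Well 7→Well 9) = (46204.8, -15760.8, 34899).
So ∂z/∂x = −n_x/n_z = −1.32396 and ∂z/∂y = −n_y/n_z = 0.45161.
Gradient magnitude |∇z| = √(a² + b²) = √(1.75286 + 0.20395) = 1.39886.
True dip = arctan(1.39886) = 54.4°, dipping toward ESE (azimuth ≈ 109°).

54.4°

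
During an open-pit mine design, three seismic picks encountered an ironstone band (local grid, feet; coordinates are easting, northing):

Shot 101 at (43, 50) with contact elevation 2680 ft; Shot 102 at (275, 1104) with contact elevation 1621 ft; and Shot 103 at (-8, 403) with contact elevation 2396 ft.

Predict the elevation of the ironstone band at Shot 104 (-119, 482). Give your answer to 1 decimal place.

Let the plane be z = a·easting + b·northing + c.
Shot 102−Shot 101: 232a + 1054b = −1059;  Shot 103−Shot 101: −51a + 353b = −284.
Solving gives a = −0.549141, b = −0.883870.
Then c = 2680 − a·43 − b·50 = 2747.81.
At (-119, 482): z = 65.3 − 426.0 + 2747.81 = 2387.1 ft.

2387.1 ft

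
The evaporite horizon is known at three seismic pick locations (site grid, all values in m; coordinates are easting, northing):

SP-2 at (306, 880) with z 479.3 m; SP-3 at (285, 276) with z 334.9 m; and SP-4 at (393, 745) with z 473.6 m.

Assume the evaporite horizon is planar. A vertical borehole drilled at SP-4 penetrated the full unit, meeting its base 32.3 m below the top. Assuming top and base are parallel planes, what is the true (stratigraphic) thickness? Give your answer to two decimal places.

30.30 m

Let the plane be z = a·easting + b·northing + c.
SP-3−SP-2: −21a − 604b = −144.4;  SP-4−SP-2: 87a − 135b = −5.7.
Solving gives a = 0.28982, b = 0.22900.
|∇z| = √(a²+b²) = 0.36937, so dip δ = arctan(0.36937) = 20.27°.
True thickness = vertical thickness × cos δ = 32.3 × cos 20.27° = 30.30 m.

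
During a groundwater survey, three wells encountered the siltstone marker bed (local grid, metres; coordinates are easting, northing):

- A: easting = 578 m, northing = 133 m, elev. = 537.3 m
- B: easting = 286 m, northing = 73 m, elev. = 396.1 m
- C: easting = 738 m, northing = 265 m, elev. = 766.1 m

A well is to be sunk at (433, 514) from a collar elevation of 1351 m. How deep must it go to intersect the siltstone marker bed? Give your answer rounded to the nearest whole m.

256 m

Let the plane be z = a·easting + b·northing + c.
B−A: −292a − 60b = −141.2;  C−A: 160a + 132b = 228.8.
Solving gives a = 0.16965, b = 1.52769.
Then c = 537.3 − a·578 − b·133 = 236.06.
At (433, 514): z_contact = 73.5 + 785.2 + 236.06 = 1094.8 m.
Depth below ground = 1351 − 1094.8 = 256 m.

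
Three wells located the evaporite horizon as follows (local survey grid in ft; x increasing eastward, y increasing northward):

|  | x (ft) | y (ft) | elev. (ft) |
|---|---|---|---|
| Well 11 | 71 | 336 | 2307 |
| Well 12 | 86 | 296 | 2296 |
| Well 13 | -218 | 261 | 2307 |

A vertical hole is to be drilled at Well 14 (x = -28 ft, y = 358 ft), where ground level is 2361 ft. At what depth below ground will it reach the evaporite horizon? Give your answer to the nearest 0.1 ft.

42.0 ft

Let the plane be z = a·x + b·y + c.
Well 12−Well 11: 15a − 40b = −11;  Well 13−Well 11: −289a − 75b = 0.
Solving gives a = −0.06504, b = 0.25061.
Then c = 2307 − a·71 − b·336 = 2227.41.
At (-28, 358): z_contact = 1.82 + 89.72 + 2227.41 = 2318.95 ft.
Depth below ground = 2361 − 2318.95 = 42.0 ft.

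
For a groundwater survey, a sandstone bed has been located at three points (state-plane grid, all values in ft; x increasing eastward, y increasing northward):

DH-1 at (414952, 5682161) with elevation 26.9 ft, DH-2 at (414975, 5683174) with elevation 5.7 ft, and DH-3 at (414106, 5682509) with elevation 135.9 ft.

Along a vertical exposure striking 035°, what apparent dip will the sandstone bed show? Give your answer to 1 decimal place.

5.3°

Let the plane be z = a·x + b·y + c.
DH-2−DH-1: 23a + 1013b = −21.2;  DH-3−DH-1: −846a + 348b = 109.
Solving gives a = −0.13618, b = −0.01784.
Unit vector along 035° is (sin 35°, cos 35°) = (0.5736, 0.8192).
Slope in that direction = a·(0.5736) + b·(0.8192) = −0.09272.
Apparent dip = arctan|0.09272| = 5.3° (true dip is 7.8°, so apparent ≤ true as expected).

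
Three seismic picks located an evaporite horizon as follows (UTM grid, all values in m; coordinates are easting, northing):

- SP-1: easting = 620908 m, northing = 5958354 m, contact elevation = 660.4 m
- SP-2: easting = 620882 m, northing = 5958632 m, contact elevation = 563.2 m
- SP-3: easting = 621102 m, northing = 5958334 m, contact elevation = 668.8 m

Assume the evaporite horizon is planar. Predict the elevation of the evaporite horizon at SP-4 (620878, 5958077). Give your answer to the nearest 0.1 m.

756.8 m

Two edge vectors: SP-1→SP-2 = (-26, 278, -97.2), SP-1→SP-3 = (194, -20, 8.4).
Normal n = (SP-1→SP-2) × (SP-1→SP-3) = (391.2, -18638.4, -53412).
So ∂z/∂easting = −n_x/n_z = 0.007324197 and ∂z/∂northing = −n_y/n_z = −0.348955291.
Intercept c from SP-1: 660.4 − 4547.65 + 2079199.15 = 2075311.90.
At (620878, 5958077): z = 4547.4 − 2079102.5 + 2075311.90 = 756.8 m.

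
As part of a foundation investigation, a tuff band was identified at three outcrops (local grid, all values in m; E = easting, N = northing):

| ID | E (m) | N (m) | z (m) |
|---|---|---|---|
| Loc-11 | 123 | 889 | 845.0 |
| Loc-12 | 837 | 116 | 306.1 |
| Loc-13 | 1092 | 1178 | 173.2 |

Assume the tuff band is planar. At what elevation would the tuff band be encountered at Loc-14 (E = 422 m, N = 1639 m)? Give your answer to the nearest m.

667 m

Let the plane be z = a·E + b·N + c.
Loc-12−Loc-11: 714a − 773b = −538.9;  Loc-13−Loc-11: 969a + 289b = −671.8.
Solving gives a = −0.70657, b = 0.04452.
Then c = 845 − a·123 − b·889 = 892.33.
At (422, 1639): z = −298.2 + 73.0 + 892.33 = 667.1 m.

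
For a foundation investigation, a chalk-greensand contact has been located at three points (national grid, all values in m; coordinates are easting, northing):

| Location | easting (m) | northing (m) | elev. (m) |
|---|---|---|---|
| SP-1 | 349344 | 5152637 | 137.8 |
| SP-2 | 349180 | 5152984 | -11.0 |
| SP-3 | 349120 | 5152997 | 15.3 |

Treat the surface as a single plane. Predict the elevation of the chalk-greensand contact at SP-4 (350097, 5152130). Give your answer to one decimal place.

Two edge vectors: SP-1→SP-2 = (-164, 347, -148.8), SP-1→SP-3 = (-224, 360, -122.5).
Normal n = (SP-1→SP-2) × (SP-1→SP-3) = (11060.5, 13241.2, 18688).
So ∂z/∂easting = −n_x/n_z = −0.591850385 and ∂z/∂northing = −n_y/n_z = −0.708540240.
Intercept c from SP-1: 137.8 + 206759.38 + 3650850.66 = 3857747.84.
At (350097, 5152130): z = −207205.0 − 3650491.4 + 3857747.84 = 51.4 m.

51.4 m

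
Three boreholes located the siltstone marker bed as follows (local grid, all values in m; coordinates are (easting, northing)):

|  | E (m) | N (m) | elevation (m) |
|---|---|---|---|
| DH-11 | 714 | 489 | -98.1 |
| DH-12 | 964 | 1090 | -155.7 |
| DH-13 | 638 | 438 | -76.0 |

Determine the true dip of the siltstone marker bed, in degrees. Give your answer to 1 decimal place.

Two edge vectors: DH-11→DH-12 = (250, 601, -57.6), DH-11→DH-13 = (-76, -51, 22.1).
Normal n = (DH-11→DH-12) × (DH-11→DH-13) = (10344.5, -1147.4, 32926).
So ∂z/∂E = −n_x/n_z = −0.31417 and ∂z/∂N = −n_y/n_z = 0.03485.
Gradient magnitude |∇z| = √(a² + b²) = √(0.09871 + 0.00121) = 0.31610.
True dip = arctan(0.31610) = 17.5°, dipping toward E (azimuth ≈ 096°).

17.5°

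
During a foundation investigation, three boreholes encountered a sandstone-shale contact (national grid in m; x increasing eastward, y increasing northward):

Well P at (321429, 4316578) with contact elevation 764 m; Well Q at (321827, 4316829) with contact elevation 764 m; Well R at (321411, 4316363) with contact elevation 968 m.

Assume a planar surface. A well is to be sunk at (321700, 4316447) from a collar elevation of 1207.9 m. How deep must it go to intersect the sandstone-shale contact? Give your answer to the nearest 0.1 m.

141.5 m

Two edge vectors: Well P→Well Q = (398, 251, 0), Well P→Well R = (-18, -215, 204).
Normal n = (Well P→Well Q) × (Well P→Well R) = (51204, -81192, -81052).
So ∂z/∂x = −n_x/n_z = 0.631742585 and ∂z/∂y = −n_y/n_z = −1.001727286.
Intercept c from Well P: 764 − 203060.39 + 4324033.97 = 4121737.58.
At (321700, 4316447): z_contact = 203231.59 − 4323902.74 + 4121737.58 = 1066.43 m.
Depth below ground = 1207.9 − 1066.43 = 141.5 m.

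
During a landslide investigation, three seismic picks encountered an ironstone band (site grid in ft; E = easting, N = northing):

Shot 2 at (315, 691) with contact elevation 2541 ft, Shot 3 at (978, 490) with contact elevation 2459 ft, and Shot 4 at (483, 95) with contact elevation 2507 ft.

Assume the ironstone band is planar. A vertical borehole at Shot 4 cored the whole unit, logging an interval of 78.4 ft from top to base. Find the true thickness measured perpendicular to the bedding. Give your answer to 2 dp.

77.85 ft

Two edge vectors: Shot 2→Shot 3 = (663, -201, -82), Shot 2→Shot 4 = (168, -596, -34).
Normal n = (Shot 2→Shot 3) × (Shot 2→Shot 4) = (-42038, 8766, -361380).
So ∂z/∂E = −n_x/n_z = −0.11633 and ∂z/∂N = −n_y/n_z = 0.02426.
|∇z| = √(a²+b²) = 0.11883, so dip δ = arctan(0.11883) = 6.78°.
True thickness = vertical thickness × cos δ = 78.4 × cos 6.78° = 77.85 ft.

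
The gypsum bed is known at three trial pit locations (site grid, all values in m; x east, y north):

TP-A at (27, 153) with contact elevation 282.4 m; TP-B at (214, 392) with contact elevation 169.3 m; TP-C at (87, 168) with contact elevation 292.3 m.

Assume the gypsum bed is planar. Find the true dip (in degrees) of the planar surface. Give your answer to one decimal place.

39.6°

Two edge vectors: TP-A→TP-B = (187, 239, -113.1), TP-A→TP-C = (60, 15, 9.9).
Normal n = (TP-A→TP-B) × (TP-A→TP-C) = (4062.6, -8637.3, -11535).
So ∂z/∂x = −n_x/n_z = 0.35220 and ∂z/∂y = −n_y/n_z = −0.74879.
Gradient magnitude |∇z| = √(a² + b²) = √(0.12404 + 0.56069) = 0.82748.
True dip = arctan(0.82748) = 39.6°, dipping toward NNW (azimuth ≈ 335°).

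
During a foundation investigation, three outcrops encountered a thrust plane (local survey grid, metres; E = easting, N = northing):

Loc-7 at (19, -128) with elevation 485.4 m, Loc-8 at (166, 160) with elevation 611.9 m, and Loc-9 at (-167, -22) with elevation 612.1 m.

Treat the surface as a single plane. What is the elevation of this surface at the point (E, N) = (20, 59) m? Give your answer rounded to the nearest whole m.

599 m

Let the plane be z = a·E + b·N + c.
Loc-8−Loc-7: 147a + 288b = 126.5;  Loc-9−Loc-7: −186a + 106b = 126.7.
Solving gives a = −0.33378, b = 0.60960.
Then c = 485.4 − a·19 − b·-128 = 569.77.
At (20, 59): z = −6.7 + 36.0 + 569.77 = 599.1 m.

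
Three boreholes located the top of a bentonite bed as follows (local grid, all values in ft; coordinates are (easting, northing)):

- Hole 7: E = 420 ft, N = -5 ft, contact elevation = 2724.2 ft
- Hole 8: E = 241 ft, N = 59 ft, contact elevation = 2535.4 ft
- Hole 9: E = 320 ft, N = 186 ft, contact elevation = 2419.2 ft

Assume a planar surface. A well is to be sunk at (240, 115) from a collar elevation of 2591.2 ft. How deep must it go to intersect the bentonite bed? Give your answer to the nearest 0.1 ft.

Let the plane be z = a·E + b·N + c.
Hole 8−Hole 7: −179a + 64b = −188.8;  Hole 9−Hole 7: −100a + 191b = −305.
Solving gives a = 0.59523, b = −1.28522.
Then c = 2724.2 − a·420 − b·-5 = 2467.78.
At (240, 115): z_contact = 142.85 − 147.80 + 2467.78 = 2462.83 ft.
Depth below ground = 2591.2 − 2462.83 = 128.4 ft.

128.4 ft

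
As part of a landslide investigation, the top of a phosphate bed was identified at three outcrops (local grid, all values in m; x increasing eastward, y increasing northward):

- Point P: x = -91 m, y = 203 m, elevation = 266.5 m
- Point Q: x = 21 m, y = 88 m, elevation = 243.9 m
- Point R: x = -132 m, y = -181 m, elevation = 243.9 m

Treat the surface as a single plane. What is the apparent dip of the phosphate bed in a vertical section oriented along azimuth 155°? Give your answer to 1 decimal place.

Two edge vectors: Point P→Point Q = (112, -115, -22.6), Point P→Point R = (-41, -384, -22.6).
Normal n = (Point P→Point Q) × (Point P→Point R) = (-6079.4, 3457.8, -47723).
So ∂z/∂x = −n_x/n_z = −0.12739 and ∂z/∂y = −n_y/n_z = 0.07246.
Unit vector along 155° is (sin 155°, cos 155°) = (0.4226, -0.9063).
Slope in that direction = a·(0.4226) + b·(-0.9063) = −0.11950.
Apparent dip = arctan|0.11950| = 6.8° (true dip is 8.3°, so apparent ≤ true as expected).

6.8°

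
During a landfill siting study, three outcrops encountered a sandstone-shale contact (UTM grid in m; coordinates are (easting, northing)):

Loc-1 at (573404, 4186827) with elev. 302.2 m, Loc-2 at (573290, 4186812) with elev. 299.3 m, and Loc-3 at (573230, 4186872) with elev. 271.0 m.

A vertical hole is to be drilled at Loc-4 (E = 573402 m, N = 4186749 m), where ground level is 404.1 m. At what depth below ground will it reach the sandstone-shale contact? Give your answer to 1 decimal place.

71.3 m

Let the plane be z = a·E + b·N + c.
Loc-2−Loc-1: −114a − 15b = −2.9;  Loc-3−Loc-1: −174a + 45b = −31.2.
Solving gives a = 0.077325581, b = −0.394341085.
Then c = 302.2 − a·573404 − b·4186827 = 1607001.31.
At (573402, 4186749): z_contact = 44338.64 − 1651007.14 + 1607001.31 = 332.80 m.
Depth below ground = 404.1 − 332.80 = 71.3 m.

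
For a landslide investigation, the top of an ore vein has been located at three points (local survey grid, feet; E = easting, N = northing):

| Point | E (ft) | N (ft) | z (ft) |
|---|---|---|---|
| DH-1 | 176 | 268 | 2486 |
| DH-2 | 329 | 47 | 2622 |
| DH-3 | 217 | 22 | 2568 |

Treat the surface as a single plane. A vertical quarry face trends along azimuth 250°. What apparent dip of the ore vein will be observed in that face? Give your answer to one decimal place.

22.8°

Two edge vectors: DH-1→DH-2 = (153, -221, 136), DH-1→DH-3 = (41, -246, 82).
Normal n = (DH-1→DH-2) × (DH-1→DH-3) = (15334, -6970, -28577).
So ∂z/∂E = −n_x/n_z = 0.53659 and ∂z/∂N = −n_y/n_z = −0.24390.
Unit vector along 250° is (sin 250°, cos 250°) = (-0.9397, -0.3420).
Slope in that direction = a·(-0.9397) + b·(-0.3420) = −0.42081.
Apparent dip = arctan|0.42081| = 22.8° (true dip is 30.5°, so apparent ≤ true as expected).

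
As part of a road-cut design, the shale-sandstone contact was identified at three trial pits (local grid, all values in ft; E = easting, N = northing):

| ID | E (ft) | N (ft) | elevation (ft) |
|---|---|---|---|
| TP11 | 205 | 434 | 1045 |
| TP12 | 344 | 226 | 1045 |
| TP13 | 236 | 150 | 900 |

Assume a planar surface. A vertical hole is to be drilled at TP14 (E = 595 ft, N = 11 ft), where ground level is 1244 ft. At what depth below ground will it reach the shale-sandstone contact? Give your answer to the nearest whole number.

101 ft

Two edge vectors: TP11→TP12 = (139, -208, 0), TP11→TP13 = (31, -284, -145).
Normal n = (TP11→TP12) × (TP11→TP13) = (30160, 20155, -33028).
So ∂z/∂E = −n_x/n_z = 0.91316 and ∂z/∂N = −n_y/n_z = 0.61024.
Intercept c from TP11: 1045 − 187.20 − 264.84 = 592.96.
At (595, 11): z_contact = 543.3 + 6.7 + 592.96 = 1143.0 ft.
Depth below ground = 1244 − 1143.0 = 101 ft.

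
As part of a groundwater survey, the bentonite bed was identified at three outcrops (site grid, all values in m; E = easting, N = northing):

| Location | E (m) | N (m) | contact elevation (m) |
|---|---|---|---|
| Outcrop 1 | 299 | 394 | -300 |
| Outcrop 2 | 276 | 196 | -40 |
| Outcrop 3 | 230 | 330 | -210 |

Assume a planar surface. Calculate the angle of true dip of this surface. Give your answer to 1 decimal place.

Let the plane be z = a·E + b·N + c.
Outcrop 2−Outcrop 1: −23a − 198b = 260;  Outcrop 3−Outcrop 1: −69a − 64b = 90.
Solving gives a = −0.09680, b = −1.30189.
Gradient magnitude |∇z| = √(a² + b²) = √(0.00937 + 1.69491) = 1.30548.
True dip = arctan(1.30548) = 52.5°, dipping toward N (azimuth ≈ 004°).

52.5°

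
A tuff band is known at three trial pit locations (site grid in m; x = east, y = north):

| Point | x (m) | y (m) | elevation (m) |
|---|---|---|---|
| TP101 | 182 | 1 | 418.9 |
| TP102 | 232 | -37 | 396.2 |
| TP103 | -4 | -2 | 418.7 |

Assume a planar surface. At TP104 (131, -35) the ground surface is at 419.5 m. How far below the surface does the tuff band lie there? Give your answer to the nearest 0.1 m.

21.3 m

Two edge vectors: TP101→TP102 = (50, -38, -22.7), TP101→TP103 = (-186, -3, -0.2).
Normal n = (TP101→TP102) × (TP101→TP103) = (-60.5, 4232.2, -7218).
So ∂z/∂x = −n_x/n_z = −0.00838 and ∂z/∂y = −n_y/n_z = 0.58634.
Intercept c from TP101: 418.9 + 1.53 − 0.59 = 419.84.
At (131, -35): z_contact = −1.10 − 20.52 + 419.84 = 398.22 m.
Depth below ground = 419.5 − 398.22 = 21.3 m.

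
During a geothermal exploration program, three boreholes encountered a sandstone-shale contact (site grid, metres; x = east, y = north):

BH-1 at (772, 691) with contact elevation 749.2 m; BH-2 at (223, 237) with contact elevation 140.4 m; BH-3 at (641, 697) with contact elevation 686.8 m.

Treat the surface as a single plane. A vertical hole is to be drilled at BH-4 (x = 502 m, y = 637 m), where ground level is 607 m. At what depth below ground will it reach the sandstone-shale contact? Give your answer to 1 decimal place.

Two edge vectors: BH-1→BH-2 = (-549, -454, -608.8), BH-1→BH-3 = (-131, 6, -62.4).
Normal n = (BH-1→BH-2) × (BH-1→BH-3) = (31982.4, 45495.2, -62768).
So ∂z/∂x = −n_x/n_z = 0.50953 and ∂z/∂y = −n_y/n_z = 0.72482.
Intercept c from BH-1: 749.2 − 393.36 − 500.85 = −145.01.
At (502, 637): z_contact = 255.79 + 461.71 − 145.01 = 572.49 m.
Depth below ground = 607 − 572.49 = 34.5 m.

34.5 m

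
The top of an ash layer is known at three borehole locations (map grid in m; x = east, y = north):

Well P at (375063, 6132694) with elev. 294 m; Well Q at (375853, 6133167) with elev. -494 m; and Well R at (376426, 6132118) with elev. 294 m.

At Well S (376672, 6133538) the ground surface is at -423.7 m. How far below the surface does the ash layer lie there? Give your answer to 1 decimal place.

Let the plane be z = a·x + b·y + c.
Well Q−Well P: 790a + 473b = −788;  Well R−Well P: 1363a − 576b = 0.
Solving gives a = −0.412723383, b = −0.976635365.
Then c = 294 − a·375063 − b·6132694 = 6144497.11.
At (376672, 6133538): z_contact = −155461.34 − 5990230.13 + 6144497.11 = -1194.35 m.
Depth below ground = -423.7 − (-1194.35) = 770.7 m.

770.7 m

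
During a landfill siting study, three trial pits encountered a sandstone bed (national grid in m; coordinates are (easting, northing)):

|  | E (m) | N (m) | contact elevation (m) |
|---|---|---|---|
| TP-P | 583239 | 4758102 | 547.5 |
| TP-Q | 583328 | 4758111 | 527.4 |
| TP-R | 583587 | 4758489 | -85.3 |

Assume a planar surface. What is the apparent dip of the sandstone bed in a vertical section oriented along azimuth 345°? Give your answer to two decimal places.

56.39°

Let the plane be z = a·E + b·N + c.
TP-Q−TP-P: 89a + 9b = −20.1;  TP-R−TP-P: 348a + 387b = −632.8.
Solving gives a = −0.06654, b = −1.57531.
Unit vector along 345° is (sin 345°, cos 345°) = (-0.2588, 0.9659).
Slope in that direction = a·(-0.2588) + b·(0.9659) = −1.50441.
Apparent dip = arctan|1.50441| = 56.39° (true dip is 57.6°, so apparent ≤ true as expected).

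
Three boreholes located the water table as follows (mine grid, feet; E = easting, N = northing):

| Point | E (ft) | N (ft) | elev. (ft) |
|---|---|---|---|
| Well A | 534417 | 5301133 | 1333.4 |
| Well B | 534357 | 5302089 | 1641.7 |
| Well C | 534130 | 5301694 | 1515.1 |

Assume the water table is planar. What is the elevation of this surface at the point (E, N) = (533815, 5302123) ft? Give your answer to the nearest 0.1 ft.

1654.3 ft

Let the plane be z = a·E + b·N + c.
Well B−Well A: −60a + 956b = 308.3;  Well C−Well A: −287a + 561b = 181.7.
Solving gives a = −0.003111187, b = 0.322294277.
Then c = 1333.4 − a·534417 − b·5301133 = −1705528.76.
At (533815, 5302123): z = −1660.8 + 1708843.9 − 1705528.76 = 1654.3 ft.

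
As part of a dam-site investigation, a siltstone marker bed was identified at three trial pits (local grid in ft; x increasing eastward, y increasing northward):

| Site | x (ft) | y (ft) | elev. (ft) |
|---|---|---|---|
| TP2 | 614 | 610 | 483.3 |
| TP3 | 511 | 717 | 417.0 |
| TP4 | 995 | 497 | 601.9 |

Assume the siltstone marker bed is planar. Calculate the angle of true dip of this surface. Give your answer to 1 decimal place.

25.7°

Let the plane be z = a·x + b·y + c.
TP3−TP2: −103a + 107b = −66.3;  TP4−TP2: 381a − 113b = 118.6.
Solving gives a = 0.17846, b = −0.44783.
Gradient magnitude |∇z| = √(a² + b²) = √(0.03185 + 0.20056) = 0.48208.
True dip = arctan(0.48208) = 25.7°, dipping toward NNW (azimuth ≈ 338°).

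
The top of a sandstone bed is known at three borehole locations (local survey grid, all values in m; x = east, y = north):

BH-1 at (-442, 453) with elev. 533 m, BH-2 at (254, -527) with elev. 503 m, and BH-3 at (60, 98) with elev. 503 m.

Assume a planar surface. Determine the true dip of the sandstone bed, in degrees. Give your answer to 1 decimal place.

Let the plane be z = a·x + b·y + c.
BH-2−BH-1: 696a − 980b = −30;  BH-3−BH-1: 502a − 355b = −30.
Solving gives a = −0.07657, b = −0.02377.
Gradient magnitude |∇z| = √(a² + b²) = √(0.00586 + 0.00056) = 0.08017.
True dip = arctan(0.08017) = 4.6°, dipping toward ENE (azimuth ≈ 073°).

4.6°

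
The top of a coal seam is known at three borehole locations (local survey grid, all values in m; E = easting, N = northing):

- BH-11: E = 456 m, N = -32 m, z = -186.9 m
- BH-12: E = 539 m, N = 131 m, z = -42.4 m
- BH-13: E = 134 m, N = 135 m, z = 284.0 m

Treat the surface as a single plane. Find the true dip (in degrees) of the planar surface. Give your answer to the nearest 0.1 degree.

56.6°

Let the plane be z = a·E + b·N + c.
BH-12−BH-11: 83a + 163b = 144.5;  BH-13−BH-11: −322a + 167b = 470.9.
Solving gives a = −0.79318, b = 1.29039.
Gradient magnitude |∇z| = √(a² + b²) = √(0.62914 + 1.66511) = 1.51468.
True dip = arctan(1.51468) = 56.6°, dipping toward SSE (azimuth ≈ 148°).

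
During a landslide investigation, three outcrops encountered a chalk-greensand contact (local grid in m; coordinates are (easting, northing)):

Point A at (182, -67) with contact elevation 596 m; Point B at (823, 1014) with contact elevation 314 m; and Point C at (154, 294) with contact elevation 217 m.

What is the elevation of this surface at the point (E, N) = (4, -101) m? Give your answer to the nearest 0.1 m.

Two edge vectors: Point A→Point B = (641, 1081, -282), Point A→Point C = (-28, 361, -379).
Normal n = (Point A→Point B) × (Point A→Point C) = (-307897, 250835, 261669).
So ∂z/∂E = −n_x/n_z = 1.176666 and ∂z/∂N = −n_y/n_z = −0.958597.
Intercept c from Point A: 596 − 214.15 − 64.23 = 317.62.
At (4, -101): z = 4.7 + 96.8 + 317.62 = 419.1 m.

419.1 m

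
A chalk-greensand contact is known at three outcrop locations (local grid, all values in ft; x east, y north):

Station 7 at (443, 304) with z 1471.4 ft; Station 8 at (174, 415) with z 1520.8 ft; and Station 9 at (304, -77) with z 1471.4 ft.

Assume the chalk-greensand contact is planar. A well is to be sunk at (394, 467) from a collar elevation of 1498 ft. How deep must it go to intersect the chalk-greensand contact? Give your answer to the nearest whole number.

Let the plane be z = a·x + b·y + c.
Station 8−Station 7: −269a + 111b = 49.4;  Station 9−Station 7: −139a − 381b = 0.
Solving gives a = −0.15961, b = 0.05823.
Then c = 1471.4 − a·443 − b·304 = 1524.41.
At (394, 467): z_contact = −62.9 + 27.2 + 1524.41 = 1488.7 ft.
Depth below ground = 1498 − 1488.7 = 9 ft.

9 ft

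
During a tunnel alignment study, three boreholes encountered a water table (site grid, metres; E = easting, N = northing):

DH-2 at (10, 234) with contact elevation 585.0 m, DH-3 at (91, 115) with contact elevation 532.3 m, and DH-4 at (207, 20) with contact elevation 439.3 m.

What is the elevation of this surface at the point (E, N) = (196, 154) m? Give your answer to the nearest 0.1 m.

Let the plane be z = a·E + b·N + c.
DH-3−DH-2: 81a − 119b = −52.7;  DH-4−DH-2: 197a − 214b = −145.7.
Solving gives a = −0.99206, b = −0.23241.
Then c = 585 − a·10 − b·234 = 649.30.
At (196, 154): z = −194.4 − 35.8 + 649.30 = 419.1 m.

419.1 m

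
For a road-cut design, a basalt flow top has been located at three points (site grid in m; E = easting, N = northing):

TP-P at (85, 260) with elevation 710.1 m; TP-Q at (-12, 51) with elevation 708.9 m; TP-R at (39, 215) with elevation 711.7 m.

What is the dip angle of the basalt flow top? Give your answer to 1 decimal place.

4.8°

Two edge vectors: TP-P→TP-Q = (-97, -209, -1.2), TP-P→TP-R = (-46, -45, 1.6).
Normal n = (TP-P→TP-Q) × (TP-P→TP-R) = (-388.4, 210.4, -5249).
So ∂z/∂E = −n_x/n_z = −0.07400 and ∂z/∂N = −n_y/n_z = 0.04008.
Gradient magnitude |∇z| = √(a² + b²) = √(0.00548 + 0.00161) = 0.08415.
True dip = arctan(0.08415) = 4.8°, dipping toward ESE (azimuth ≈ 118°).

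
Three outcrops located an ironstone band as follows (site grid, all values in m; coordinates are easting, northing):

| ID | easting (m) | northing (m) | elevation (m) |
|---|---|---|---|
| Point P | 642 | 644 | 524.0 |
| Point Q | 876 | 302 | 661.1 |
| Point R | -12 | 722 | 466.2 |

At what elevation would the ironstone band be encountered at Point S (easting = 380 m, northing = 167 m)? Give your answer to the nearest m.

689 m

Let the plane be z = a·easting + b·northing + c.
Point Q−Point P: 234a − 342b = 137.1;  Point R−Point P: −654a + 78b = −57.8.
Solving gives a = 0.04417, b = −0.37065.
Then c = 524 − a·642 − b·644 = 734.34.
At (380, 167): z = 16.8 − 61.9 + 734.34 = 689.2 m.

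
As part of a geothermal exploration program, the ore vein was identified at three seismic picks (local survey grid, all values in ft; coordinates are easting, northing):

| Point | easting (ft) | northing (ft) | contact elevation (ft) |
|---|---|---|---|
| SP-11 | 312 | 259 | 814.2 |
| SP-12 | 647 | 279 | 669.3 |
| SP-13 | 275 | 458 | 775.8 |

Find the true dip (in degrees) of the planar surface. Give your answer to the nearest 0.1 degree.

Two edge vectors: SP-11→SP-12 = (335, 20, -144.9), SP-11→SP-13 = (-37, 199, -38.4).
Normal n = (SP-11→SP-12) × (SP-11→SP-13) = (28067.1, 18225.3, 67405).
So ∂z/∂easting = −n_x/n_z = −0.41639 and ∂z/∂northing = −n_y/n_z = −0.27038.
Gradient magnitude |∇z| = √(a² + b²) = √(0.17338 + 0.07311) = 0.49648.
True dip = arctan(0.49648) = 26.4°, dipping toward ENE (azimuth ≈ 057°).

26.4°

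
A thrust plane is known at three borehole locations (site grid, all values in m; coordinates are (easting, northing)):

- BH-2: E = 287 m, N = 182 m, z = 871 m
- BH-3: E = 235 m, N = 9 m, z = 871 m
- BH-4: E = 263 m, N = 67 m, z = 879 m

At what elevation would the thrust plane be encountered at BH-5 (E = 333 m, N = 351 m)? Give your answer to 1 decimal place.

867.4 m

Two edge vectors: BH-2→BH-3 = (-52, -173, 0), BH-2→BH-4 = (-24, -115, 8).
Normal n = (BH-2→BH-3) × (BH-2→BH-4) = (-1384, 416, 1828).
So ∂z/∂E = −n_x/n_z = 0.75711 and ∂z/∂N = −n_y/n_z = −0.22757.
Intercept c from BH-2: 871 − 217.29 + 41.42 = 695.13.
At (333, 351): z = 252.1 − 79.9 + 695.13 = 867.4 m.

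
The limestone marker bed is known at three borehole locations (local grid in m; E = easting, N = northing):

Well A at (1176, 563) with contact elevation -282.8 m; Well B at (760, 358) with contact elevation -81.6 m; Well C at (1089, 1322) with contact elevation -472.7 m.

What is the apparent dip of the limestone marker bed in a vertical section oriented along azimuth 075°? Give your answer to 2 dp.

Two edge vectors: Well A→Well B = (-416, -205, 201.2), Well A→Well C = (-87, 759, -189.9).
Normal n = (Well A→Well B) × (Well A→Well C) = (-113781.3, -96502.8, -333579).
So ∂z/∂E = −n_x/n_z = −0.34109 and ∂z/∂N = −n_y/n_z = −0.28930.
Unit vector along 075° is (sin 75°, cos 75°) = (0.9659, 0.2588).
Slope in that direction = a·(0.9659) + b·(0.2588) = −0.40435.
Apparent dip = arctan|0.40435| = 22.02° (true dip is 24.1°, so apparent ≤ true as expected).

22.02°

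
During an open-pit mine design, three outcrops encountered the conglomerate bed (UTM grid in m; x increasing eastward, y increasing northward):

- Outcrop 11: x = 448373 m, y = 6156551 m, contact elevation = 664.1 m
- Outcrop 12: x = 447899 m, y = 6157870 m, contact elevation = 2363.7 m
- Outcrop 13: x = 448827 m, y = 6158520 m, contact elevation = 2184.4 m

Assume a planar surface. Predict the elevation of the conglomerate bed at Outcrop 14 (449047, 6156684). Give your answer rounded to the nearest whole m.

Two edge vectors: Outcrop 11→Outcrop 12 = (-474, 1319, 1699.6), Outcrop 11→Outcrop 13 = (454, 1969, 1520.3).
Normal n = (Outcrop 11→Outcrop 12) × (Outcrop 11→Outcrop 13) = (-1341236.7, 1492240.6, -1532132).
So ∂z/∂x = −n_x/n_z = −0.87540545 and ∂z/∂y = −n_y/n_z = 0.97396347.
Intercept c from Outcrop 11: 664.1 + 392508.17 − 5996255.78 = −5603083.51.
At (449047, 6156684): z = −393098.2 + 5996385.3 − 5603083.51 = 203.6 m.

204 m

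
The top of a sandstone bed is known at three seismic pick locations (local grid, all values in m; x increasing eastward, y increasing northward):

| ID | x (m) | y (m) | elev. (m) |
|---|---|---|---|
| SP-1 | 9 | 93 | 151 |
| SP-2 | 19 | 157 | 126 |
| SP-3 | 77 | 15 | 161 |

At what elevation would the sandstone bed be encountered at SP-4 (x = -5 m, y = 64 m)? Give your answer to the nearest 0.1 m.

164.7 m

Let the plane be z = a·x + b·y + c.
SP-2−SP-1: 10a + 64b = −25;  SP-3−SP-1: 68a − 78b = 10.
Solving gives a = −0.25526, b = −0.35074.
Then c = 151 − a·9 − b·93 = 185.92.
At (-5, 64): z = 1.3 − 22.4 + 185.92 = 164.7 m.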